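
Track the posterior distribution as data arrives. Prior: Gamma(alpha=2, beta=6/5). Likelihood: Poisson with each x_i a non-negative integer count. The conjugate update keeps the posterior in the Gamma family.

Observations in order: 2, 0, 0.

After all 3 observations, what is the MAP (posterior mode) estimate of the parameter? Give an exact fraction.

obs 1: x=2 → posterior Gamma(4, 11/5)
obs 2: x=0 → posterior Gamma(4, 16/5)
obs 3: x=0 → posterior Gamma(4, 21/5)

5/7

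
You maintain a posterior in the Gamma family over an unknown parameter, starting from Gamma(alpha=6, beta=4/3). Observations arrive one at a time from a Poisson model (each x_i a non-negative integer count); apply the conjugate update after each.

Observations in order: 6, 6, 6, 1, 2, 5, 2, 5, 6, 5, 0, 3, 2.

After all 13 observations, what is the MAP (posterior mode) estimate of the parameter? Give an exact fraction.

obs 1: x=6 → posterior Gamma(12, 7/3)
obs 2: x=6 → posterior Gamma(18, 10/3)
obs 3: x=6 → posterior Gamma(24, 13/3)
obs 4: x=1 → posterior Gamma(25, 16/3)
obs 5: x=2 → posterior Gamma(27, 19/3)
obs 6: x=5 → posterior Gamma(32, 22/3)
obs 7: x=2 → posterior Gamma(34, 25/3)
obs 8: x=5 → posterior Gamma(39, 28/3)
obs 9: x=6 → posterior Gamma(45, 31/3)
obs 10: x=5 → posterior Gamma(50, 34/3)
obs 11: x=0 → posterior Gamma(50, 37/3)
obs 12: x=3 → posterior Gamma(53, 40/3)
obs 13: x=2 → posterior Gamma(55, 43/3)

162/43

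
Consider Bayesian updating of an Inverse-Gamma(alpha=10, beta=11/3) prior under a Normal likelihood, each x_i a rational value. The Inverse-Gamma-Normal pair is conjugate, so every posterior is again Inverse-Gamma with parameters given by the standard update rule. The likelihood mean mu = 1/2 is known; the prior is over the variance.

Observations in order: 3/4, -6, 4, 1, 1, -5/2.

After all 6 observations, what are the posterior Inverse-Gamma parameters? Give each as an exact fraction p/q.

alpha=13, beta=3427/96

obs 1: x=3/4 → posterior Inverse-Gamma(21/2, 355/96)
obs 2: x=-6 → posterior Inverse-Gamma(11, 2383/96)
obs 3: x=4 → posterior Inverse-Gamma(23/2, 2971/96)
obs 4: x=1 → posterior Inverse-Gamma(12, 2983/96)
obs 5: x=1 → posterior Inverse-Gamma(25/2, 2995/96)
obs 6: x=-5/2 → posterior Inverse-Gamma(13, 3427/96)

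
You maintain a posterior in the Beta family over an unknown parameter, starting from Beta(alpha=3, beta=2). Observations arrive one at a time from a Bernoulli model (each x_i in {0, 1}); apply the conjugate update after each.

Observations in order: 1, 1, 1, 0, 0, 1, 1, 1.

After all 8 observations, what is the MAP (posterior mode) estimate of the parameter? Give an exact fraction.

obs 1: x=1 → posterior Beta(4, 2)
obs 2: x=1 → posterior Beta(5, 2)
obs 3: x=1 → posterior Beta(6, 2)
obs 4: x=0 → posterior Beta(6, 3)
obs 5: x=0 → posterior Beta(6, 4)
obs 6: x=1 → posterior Beta(7, 4)
obs 7: x=1 → posterior Beta(8, 4)
obs 8: x=1 → posterior Beta(9, 4)

8/11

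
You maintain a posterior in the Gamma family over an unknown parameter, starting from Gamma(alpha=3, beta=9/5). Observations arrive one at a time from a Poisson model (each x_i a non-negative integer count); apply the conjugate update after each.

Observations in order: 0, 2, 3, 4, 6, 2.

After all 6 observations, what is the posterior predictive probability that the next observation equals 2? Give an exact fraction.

obs 1: x=0 → posterior Gamma(3, 14/5)
obs 2: x=2 → posterior Gamma(5, 19/5)
obs 3: x=3 → posterior Gamma(8, 24/5)
obs 4: x=4 → posterior Gamma(12, 29/5)
obs 5: x=6 → posterior Gamma(18, 34/5)
obs 6: x=2 → posterior Gamma(20, 39/5)

173948804483539173683754812475902625/716026155870127773233492469657632768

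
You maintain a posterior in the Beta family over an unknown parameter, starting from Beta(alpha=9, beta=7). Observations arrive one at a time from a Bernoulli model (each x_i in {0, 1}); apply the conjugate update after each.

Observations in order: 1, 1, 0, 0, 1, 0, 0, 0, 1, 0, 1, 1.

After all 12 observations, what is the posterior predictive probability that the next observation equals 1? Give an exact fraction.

15/28

obs 1: x=1 → posterior Beta(10, 7)
obs 2: x=1 → posterior Beta(11, 7)
obs 3: x=0 → posterior Beta(11, 8)
obs 4: x=0 → posterior Beta(11, 9)
obs 5: x=1 → posterior Beta(12, 9)
obs 6: x=0 → posterior Beta(12, 10)
obs 7: x=0 → posterior Beta(12, 11)
obs 8: x=0 → posterior Beta(12, 12)
obs 9: x=1 → posterior Beta(13, 12)
obs 10: x=0 → posterior Beta(13, 13)
obs 11: x=1 → posterior Beta(14, 13)
obs 12: x=1 → posterior Beta(15, 13)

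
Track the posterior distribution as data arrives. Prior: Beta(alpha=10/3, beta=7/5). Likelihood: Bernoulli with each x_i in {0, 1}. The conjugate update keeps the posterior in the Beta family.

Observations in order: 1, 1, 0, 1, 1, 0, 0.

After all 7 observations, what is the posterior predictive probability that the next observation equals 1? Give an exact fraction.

obs 1: x=1 → posterior Beta(13/3, 7/5)
obs 2: x=1 → posterior Beta(16/3, 7/5)
obs 3: x=0 → posterior Beta(16/3, 12/5)
obs 4: x=1 → posterior Beta(19/3, 12/5)
obs 5: x=1 → posterior Beta(22/3, 12/5)
obs 6: x=0 → posterior Beta(22/3, 17/5)
obs 7: x=0 → posterior Beta(22/3, 22/5)

5/8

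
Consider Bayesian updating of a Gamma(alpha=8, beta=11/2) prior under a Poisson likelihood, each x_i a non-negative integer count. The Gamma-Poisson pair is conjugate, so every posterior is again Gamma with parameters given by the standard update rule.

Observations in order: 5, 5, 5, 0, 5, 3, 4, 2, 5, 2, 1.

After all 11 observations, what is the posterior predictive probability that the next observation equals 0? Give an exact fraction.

obs 1: x=5 → posterior Gamma(13, 13/2)
obs 2: x=5 → posterior Gamma(18, 15/2)
obs 3: x=5 → posterior Gamma(23, 17/2)
obs 4: x=0 → posterior Gamma(23, 19/2)
obs 5: x=5 → posterior Gamma(28, 21/2)
obs 6: x=3 → posterior Gamma(31, 23/2)
obs 7: x=4 → posterior Gamma(35, 25/2)
obs 8: x=2 → posterior Gamma(37, 27/2)
obs 9: x=5 → posterior Gamma(42, 29/2)
obs 10: x=2 → posterior Gamma(44, 31/2)
obs 11: x=1 → posterior Gamma(45, 33/2)

215341282137536184589301029807393480476001937619691064310410029464993/3041319144574516524140685202864284088008162143523804843425750732421875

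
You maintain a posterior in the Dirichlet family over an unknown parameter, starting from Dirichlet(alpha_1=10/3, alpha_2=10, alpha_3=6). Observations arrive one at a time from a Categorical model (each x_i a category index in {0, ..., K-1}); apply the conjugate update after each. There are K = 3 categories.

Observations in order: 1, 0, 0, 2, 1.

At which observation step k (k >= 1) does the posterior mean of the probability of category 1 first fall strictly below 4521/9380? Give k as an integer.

k = 4

obs 1: x=1 → posterior Dirichlet(10/3, 11, 6)
obs 2: x=0 → posterior Dirichlet(13/3, 11, 6)
obs 3: x=0 → posterior Dirichlet(16/3, 11, 6)
obs 4: x=2 → posterior Dirichlet(16/3, 11, 7)
obs 5: x=1 → posterior Dirichlet(16/3, 12, 7)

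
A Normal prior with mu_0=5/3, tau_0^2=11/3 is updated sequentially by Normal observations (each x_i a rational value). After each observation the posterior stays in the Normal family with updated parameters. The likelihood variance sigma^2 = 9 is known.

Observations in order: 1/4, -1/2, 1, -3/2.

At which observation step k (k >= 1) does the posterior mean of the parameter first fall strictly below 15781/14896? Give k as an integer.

obs 1: x=1/4 → posterior Normal(191/152, 99/38)
obs 2: x=-1/2 → posterior Normal(169/196, 99/49)
obs 3: x=1 → posterior Normal(71/80, 33/20)
obs 4: x=-3/2 → posterior Normal(147/284, 99/71)

k = 2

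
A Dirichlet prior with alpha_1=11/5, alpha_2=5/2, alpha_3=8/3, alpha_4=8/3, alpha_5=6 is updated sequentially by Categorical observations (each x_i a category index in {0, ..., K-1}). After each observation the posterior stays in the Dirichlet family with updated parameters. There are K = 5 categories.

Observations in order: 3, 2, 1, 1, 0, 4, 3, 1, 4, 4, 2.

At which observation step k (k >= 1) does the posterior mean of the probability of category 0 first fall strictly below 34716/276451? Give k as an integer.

k = 2

obs 1: x=3 → posterior Dirichlet(11/5, 5/2, 8/3, 11/3, 6)
obs 2: x=2 → posterior Dirichlet(11/5, 5/2, 11/3, 11/3, 6)
obs 3: x=1 → posterior Dirichlet(11/5, 7/2, 11/3, 11/3, 6)
obs 4: x=1 → posterior Dirichlet(11/5, 9/2, 11/3, 11/3, 6)
obs 5: x=0 → posterior Dirichlet(16/5, 9/2, 11/3, 11/3, 6)
obs 6: x=4 → posterior Dirichlet(16/5, 9/2, 11/3, 11/3, 7)
obs 7: x=3 → posterior Dirichlet(16/5, 9/2, 11/3, 14/3, 7)
obs 8: x=1 → posterior Dirichlet(16/5, 11/2, 11/3, 14/3, 7)
obs 9: x=4 → posterior Dirichlet(16/5, 11/2, 11/3, 14/3, 8)
obs 10: x=4 → posterior Dirichlet(16/5, 11/2, 11/3, 14/3, 9)
obs 11: x=2 → posterior Dirichlet(16/5, 11/2, 14/3, 14/3, 9)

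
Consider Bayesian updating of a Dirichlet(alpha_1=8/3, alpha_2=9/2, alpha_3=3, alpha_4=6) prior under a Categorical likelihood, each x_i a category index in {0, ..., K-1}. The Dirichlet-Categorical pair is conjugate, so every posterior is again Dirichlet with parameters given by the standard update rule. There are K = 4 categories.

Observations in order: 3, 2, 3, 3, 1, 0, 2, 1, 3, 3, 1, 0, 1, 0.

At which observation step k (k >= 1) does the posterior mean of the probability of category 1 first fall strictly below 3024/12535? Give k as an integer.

k = 3

obs 1: x=3 → posterior Dirichlet(8/3, 9/2, 3, 7)
obs 2: x=2 → posterior Dirichlet(8/3, 9/2, 4, 7)
obs 3: x=3 → posterior Dirichlet(8/3, 9/2, 4, 8)
obs 4: x=3 → posterior Dirichlet(8/3, 9/2, 4, 9)
obs 5: x=1 → posterior Dirichlet(8/3, 11/2, 4, 9)
obs 6: x=0 → posterior Dirichlet(11/3, 11/2, 4, 9)
obs 7: x=2 → posterior Dirichlet(11/3, 11/2, 5, 9)
obs 8: x=1 → posterior Dirichlet(11/3, 13/2, 5, 9)
obs 9: x=3 → posterior Dirichlet(11/3, 13/2, 5, 10)
obs 10: x=3 → posterior Dirichlet(11/3, 13/2, 5, 11)
obs 11: x=1 → posterior Dirichlet(11/3, 15/2, 5, 11)
obs 12: x=0 → posterior Dirichlet(14/3, 15/2, 5, 11)
obs 13: x=1 → posterior Dirichlet(14/3, 17/2, 5, 11)
obs 14: x=0 → posterior Dirichlet(17/3, 17/2, 5, 11)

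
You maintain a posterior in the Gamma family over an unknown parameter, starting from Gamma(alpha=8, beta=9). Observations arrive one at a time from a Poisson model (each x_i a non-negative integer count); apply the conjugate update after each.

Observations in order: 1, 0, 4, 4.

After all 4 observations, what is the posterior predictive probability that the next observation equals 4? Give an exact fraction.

41911265129402582285385/1171355575953987221848064

obs 1: x=1 → posterior Gamma(9, 10)
obs 2: x=0 → posterior Gamma(9, 11)
obs 3: x=4 → posterior Gamma(13, 12)
obs 4: x=4 → posterior Gamma(17, 13)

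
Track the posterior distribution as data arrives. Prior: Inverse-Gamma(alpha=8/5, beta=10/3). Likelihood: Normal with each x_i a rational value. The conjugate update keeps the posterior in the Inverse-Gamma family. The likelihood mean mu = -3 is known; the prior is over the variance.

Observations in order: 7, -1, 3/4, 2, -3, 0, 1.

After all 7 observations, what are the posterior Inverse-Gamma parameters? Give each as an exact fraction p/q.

obs 1: x=7 → posterior Inverse-Gamma(21/10, 160/3)
obs 2: x=-1 → posterior Inverse-Gamma(13/5, 166/3)
obs 3: x=3/4 → posterior Inverse-Gamma(31/10, 5987/96)
obs 4: x=2 → posterior Inverse-Gamma(18/5, 7187/96)
obs 5: x=-3 → posterior Inverse-Gamma(41/10, 7187/96)
obs 6: x=0 → posterior Inverse-Gamma(23/5, 7619/96)
obs 7: x=1 → posterior Inverse-Gamma(51/10, 8387/96)

alpha=51/10, beta=8387/96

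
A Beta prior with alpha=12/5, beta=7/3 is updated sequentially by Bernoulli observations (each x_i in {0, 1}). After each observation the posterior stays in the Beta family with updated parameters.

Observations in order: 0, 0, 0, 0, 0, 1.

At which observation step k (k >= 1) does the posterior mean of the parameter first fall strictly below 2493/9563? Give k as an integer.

k = 5

obs 1: x=0 → posterior Beta(12/5, 10/3)
obs 2: x=0 → posterior Beta(12/5, 13/3)
obs 3: x=0 → posterior Beta(12/5, 16/3)
obs 4: x=0 → posterior Beta(12/5, 19/3)
obs 5: x=0 → posterior Beta(12/5, 22/3)
obs 6: x=1 → posterior Beta(17/5, 22/3)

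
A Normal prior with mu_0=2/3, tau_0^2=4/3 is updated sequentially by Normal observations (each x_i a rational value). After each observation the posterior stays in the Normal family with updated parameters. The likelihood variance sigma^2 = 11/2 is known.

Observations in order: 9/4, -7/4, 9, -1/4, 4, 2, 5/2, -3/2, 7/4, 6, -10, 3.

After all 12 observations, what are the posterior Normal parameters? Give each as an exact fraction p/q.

mu_0=158/129, tau_0^2=44/129

obs 1: x=9/4 → posterior Normal(40/41, 44/41)
obs 2: x=-7/4 → posterior Normal(26/49, 44/49)
obs 3: x=9 → posterior Normal(98/57, 44/57)
obs 4: x=-1/4 → posterior Normal(96/65, 44/65)
obs 5: x=4 → posterior Normal(128/73, 44/73)
obs 6: x=2 → posterior Normal(16/9, 44/81)
obs 7: x=5/2 → posterior Normal(164/89, 44/89)
obs 8: x=-3/2 → posterior Normal(152/97, 44/97)
obs 9: x=7/4 → posterior Normal(166/105, 44/105)
obs 10: x=6 → posterior Normal(214/113, 44/113)
obs 11: x=-10 → posterior Normal(134/121, 4/11)
obs 12: x=3 → posterior Normal(158/129, 44/129)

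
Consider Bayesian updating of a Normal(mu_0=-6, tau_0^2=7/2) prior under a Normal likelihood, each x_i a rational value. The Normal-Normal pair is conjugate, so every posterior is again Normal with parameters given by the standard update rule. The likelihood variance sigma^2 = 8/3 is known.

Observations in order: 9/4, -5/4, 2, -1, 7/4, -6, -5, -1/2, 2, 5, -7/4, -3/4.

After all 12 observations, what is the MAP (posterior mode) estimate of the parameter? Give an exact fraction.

obs 1: x=9/4 → posterior Normal(-195/148, 56/37)
obs 2: x=-5/4 → posterior Normal(-75/58, 28/29)
obs 3: x=2 → posterior Normal(-33/79, 56/79)
obs 4: x=-1 → posterior Normal(-27/50, 14/25)
obs 5: x=7/4 → posterior Normal(-69/484, 56/121)
obs 6: x=-6 → posterior Normal(-573/568, 28/71)
obs 7: x=-5 → posterior Normal(-993/652, 56/163)
obs 8: x=-1/2 → posterior Normal(-45/32, 7/23)
obs 9: x=2 → posterior Normal(-867/820, 56/205)
obs 10: x=5 → posterior Normal(-447/904, 28/113)
obs 11: x=-7/4 → posterior Normal(-297/494, 56/247)
obs 12: x=-3/4 → posterior Normal(-657/1072, 14/67)

-657/1072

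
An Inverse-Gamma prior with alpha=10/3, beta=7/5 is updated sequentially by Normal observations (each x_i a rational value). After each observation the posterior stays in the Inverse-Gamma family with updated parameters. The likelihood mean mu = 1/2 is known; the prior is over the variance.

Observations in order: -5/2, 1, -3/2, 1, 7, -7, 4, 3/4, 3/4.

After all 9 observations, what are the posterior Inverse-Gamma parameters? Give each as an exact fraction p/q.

obs 1: x=-5/2 → posterior Inverse-Gamma(23/6, 59/10)
obs 2: x=1 → posterior Inverse-Gamma(13/3, 241/40)
obs 3: x=-3/2 → posterior Inverse-Gamma(29/6, 321/40)
obs 4: x=1 → posterior Inverse-Gamma(16/3, 163/20)
obs 5: x=7 → posterior Inverse-Gamma(35/6, 1171/40)
obs 6: x=-7 → posterior Inverse-Gamma(19/3, 287/5)
obs 7: x=4 → posterior Inverse-Gamma(41/6, 2541/40)
obs 8: x=3/4 → posterior Inverse-Gamma(22/3, 10169/160)
obs 9: x=3/4 → posterior Inverse-Gamma(47/6, 5087/80)

alpha=47/6, beta=5087/80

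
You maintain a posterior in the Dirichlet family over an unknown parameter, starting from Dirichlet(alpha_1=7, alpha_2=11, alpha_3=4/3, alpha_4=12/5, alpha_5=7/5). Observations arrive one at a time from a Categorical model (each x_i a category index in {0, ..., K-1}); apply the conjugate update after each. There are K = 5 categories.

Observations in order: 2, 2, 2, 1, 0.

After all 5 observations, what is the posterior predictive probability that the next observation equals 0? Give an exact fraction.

obs 1: x=2 → posterior Dirichlet(7, 11, 7/3, 12/5, 7/5)
obs 2: x=2 → posterior Dirichlet(7, 11, 10/3, 12/5, 7/5)
obs 3: x=2 → posterior Dirichlet(7, 11, 13/3, 12/5, 7/5)
obs 4: x=1 → posterior Dirichlet(7, 12, 13/3, 12/5, 7/5)
obs 5: x=0 → posterior Dirichlet(8, 12, 13/3, 12/5, 7/5)

60/211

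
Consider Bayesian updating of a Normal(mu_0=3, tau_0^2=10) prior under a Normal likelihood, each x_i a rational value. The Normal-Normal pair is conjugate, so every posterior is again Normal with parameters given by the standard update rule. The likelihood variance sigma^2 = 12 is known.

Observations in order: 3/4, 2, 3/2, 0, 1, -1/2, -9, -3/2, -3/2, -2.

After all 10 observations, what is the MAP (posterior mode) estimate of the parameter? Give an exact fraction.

obs 1: x=3/4 → posterior Normal(87/44, 60/11)
obs 2: x=2 → posterior Normal(127/64, 15/4)
obs 3: x=3/2 → posterior Normal(157/84, 20/7)
obs 4: x=0 → posterior Normal(157/104, 30/13)
obs 5: x=1 → posterior Normal(177/124, 60/31)
obs 6: x=-1/2 → posterior Normal(167/144, 5/3)
obs 7: x=-9 → posterior Normal(-13/164, 60/41)
obs 8: x=-3/2 → posterior Normal(-43/184, 30/23)
obs 9: x=-3/2 → posterior Normal(-73/204, 20/17)
obs 10: x=-2 → posterior Normal(-113/224, 15/14)

-113/224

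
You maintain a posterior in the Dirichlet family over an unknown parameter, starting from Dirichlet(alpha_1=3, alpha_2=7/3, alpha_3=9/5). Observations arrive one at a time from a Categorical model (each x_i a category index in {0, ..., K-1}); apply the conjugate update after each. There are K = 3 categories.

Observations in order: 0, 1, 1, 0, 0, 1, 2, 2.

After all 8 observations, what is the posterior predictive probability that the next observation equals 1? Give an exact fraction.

80/227

obs 1: x=0 → posterior Dirichlet(4, 7/3, 9/5)
obs 2: x=1 → posterior Dirichlet(4, 10/3, 9/5)
obs 3: x=1 → posterior Dirichlet(4, 13/3, 9/5)
obs 4: x=0 → posterior Dirichlet(5, 13/3, 9/5)
obs 5: x=0 → posterior Dirichlet(6, 13/3, 9/5)
obs 6: x=1 → posterior Dirichlet(6, 16/3, 9/5)
obs 7: x=2 → posterior Dirichlet(6, 16/3, 14/5)
obs 8: x=2 → posterior Dirichlet(6, 16/3, 19/5)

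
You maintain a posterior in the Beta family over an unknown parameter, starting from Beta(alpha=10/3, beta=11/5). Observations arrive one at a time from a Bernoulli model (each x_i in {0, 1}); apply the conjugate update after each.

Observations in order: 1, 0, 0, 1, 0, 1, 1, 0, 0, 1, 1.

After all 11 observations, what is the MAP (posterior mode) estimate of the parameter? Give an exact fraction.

obs 1: x=1 → posterior Beta(13/3, 11/5)
obs 2: x=0 → posterior Beta(13/3, 16/5)
obs 3: x=0 → posterior Beta(13/3, 21/5)
obs 4: x=1 → posterior Beta(16/3, 21/5)
obs 5: x=0 → posterior Beta(16/3, 26/5)
obs 6: x=1 → posterior Beta(19/3, 26/5)
obs 7: x=1 → posterior Beta(22/3, 26/5)
obs 8: x=0 → posterior Beta(22/3, 31/5)
obs 9: x=0 → posterior Beta(22/3, 36/5)
obs 10: x=1 → posterior Beta(25/3, 36/5)
obs 11: x=1 → posterior Beta(28/3, 36/5)

125/218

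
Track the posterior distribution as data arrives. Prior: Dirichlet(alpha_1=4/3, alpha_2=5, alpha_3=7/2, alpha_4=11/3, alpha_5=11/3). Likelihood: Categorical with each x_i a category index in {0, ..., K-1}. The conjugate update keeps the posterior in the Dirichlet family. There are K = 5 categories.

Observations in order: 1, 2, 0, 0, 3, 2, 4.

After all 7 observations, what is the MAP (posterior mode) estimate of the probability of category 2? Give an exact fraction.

27/115

obs 1: x=1 → posterior Dirichlet(4/3, 6, 7/2, 11/3, 11/3)
obs 2: x=2 → posterior Dirichlet(4/3, 6, 9/2, 11/3, 11/3)
obs 3: x=0 → posterior Dirichlet(7/3, 6, 9/2, 11/3, 11/3)
obs 4: x=0 → posterior Dirichlet(10/3, 6, 9/2, 11/3, 11/3)
obs 5: x=3 → posterior Dirichlet(10/3, 6, 9/2, 14/3, 11/3)
obs 6: x=2 → posterior Dirichlet(10/3, 6, 11/2, 14/3, 11/3)
obs 7: x=4 → posterior Dirichlet(10/3, 6, 11/2, 14/3, 14/3)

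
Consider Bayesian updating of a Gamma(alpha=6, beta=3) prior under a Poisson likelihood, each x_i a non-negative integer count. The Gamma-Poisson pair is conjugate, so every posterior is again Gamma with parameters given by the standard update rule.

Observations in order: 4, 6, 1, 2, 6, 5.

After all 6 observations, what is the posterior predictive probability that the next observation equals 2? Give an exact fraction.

3942377719595106926829382287693/20000000000000000000000000000000

obs 1: x=4 → posterior Gamma(10, 4)
obs 2: x=6 → posterior Gamma(16, 5)
obs 3: x=1 → posterior Gamma(17, 6)
obs 4: x=2 → posterior Gamma(19, 7)
obs 5: x=6 → posterior Gamma(25, 8)
obs 6: x=5 → posterior Gamma(30, 9)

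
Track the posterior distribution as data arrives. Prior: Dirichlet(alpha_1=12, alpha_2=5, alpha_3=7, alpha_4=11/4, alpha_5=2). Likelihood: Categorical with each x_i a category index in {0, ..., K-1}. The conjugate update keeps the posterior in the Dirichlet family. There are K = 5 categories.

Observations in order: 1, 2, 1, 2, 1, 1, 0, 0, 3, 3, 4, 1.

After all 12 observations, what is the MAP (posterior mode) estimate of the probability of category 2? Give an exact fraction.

obs 1: x=1 → posterior Dirichlet(12, 6, 7, 11/4, 2)
obs 2: x=2 → posterior Dirichlet(12, 6, 8, 11/4, 2)
obs 3: x=1 → posterior Dirichlet(12, 7, 8, 11/4, 2)
obs 4: x=2 → posterior Dirichlet(12, 7, 9, 11/4, 2)
obs 5: x=1 → posterior Dirichlet(12, 8, 9, 11/4, 2)
obs 6: x=1 → posterior Dirichlet(12, 9, 9, 11/4, 2)
obs 7: x=0 → posterior Dirichlet(13, 9, 9, 11/4, 2)
obs 8: x=0 → posterior Dirichlet(14, 9, 9, 11/4, 2)
obs 9: x=3 → posterior Dirichlet(14, 9, 9, 15/4, 2)
obs 10: x=3 → posterior Dirichlet(14, 9, 9, 19/4, 2)
obs 11: x=4 → posterior Dirichlet(14, 9, 9, 19/4, 3)
obs 12: x=1 → posterior Dirichlet(14, 10, 9, 19/4, 3)

32/143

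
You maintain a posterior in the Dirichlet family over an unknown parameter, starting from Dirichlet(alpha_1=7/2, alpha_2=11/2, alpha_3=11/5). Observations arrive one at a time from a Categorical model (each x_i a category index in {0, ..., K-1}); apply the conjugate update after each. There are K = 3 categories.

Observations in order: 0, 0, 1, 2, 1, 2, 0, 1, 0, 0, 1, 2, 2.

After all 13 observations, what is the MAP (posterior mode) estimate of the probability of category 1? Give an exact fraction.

obs 1: x=0 → posterior Dirichlet(9/2, 11/2, 11/5)
obs 2: x=0 → posterior Dirichlet(11/2, 11/2, 11/5)
obs 3: x=1 → posterior Dirichlet(11/2, 13/2, 11/5)
obs 4: x=2 → posterior Dirichlet(11/2, 13/2, 16/5)
obs 5: x=1 → posterior Dirichlet(11/2, 15/2, 16/5)
obs 6: x=2 → posterior Dirichlet(11/2, 15/2, 21/5)
obs 7: x=0 → posterior Dirichlet(13/2, 15/2, 21/5)
obs 8: x=1 → posterior Dirichlet(13/2, 17/2, 21/5)
obs 9: x=0 → posterior Dirichlet(15/2, 17/2, 21/5)
obs 10: x=0 → posterior Dirichlet(17/2, 17/2, 21/5)
obs 11: x=1 → posterior Dirichlet(17/2, 19/2, 21/5)
obs 12: x=2 → posterior Dirichlet(17/2, 19/2, 26/5)
obs 13: x=2 → posterior Dirichlet(17/2, 19/2, 31/5)

85/212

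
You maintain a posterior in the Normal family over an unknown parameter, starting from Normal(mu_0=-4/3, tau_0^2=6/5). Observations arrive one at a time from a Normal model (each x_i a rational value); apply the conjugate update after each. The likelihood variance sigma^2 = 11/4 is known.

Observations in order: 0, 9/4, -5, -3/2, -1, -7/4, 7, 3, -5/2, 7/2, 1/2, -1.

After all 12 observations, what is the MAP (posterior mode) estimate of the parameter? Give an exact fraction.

32/1029

obs 1: x=0 → posterior Normal(-220/237, 66/79)
obs 2: x=9/4 → posterior Normal(-58/309, 66/103)
obs 3: x=-5 → posterior Normal(-418/381, 66/127)
obs 4: x=-3/2 → posterior Normal(-526/453, 66/151)
obs 5: x=-1 → posterior Normal(-598/525, 66/175)
obs 6: x=-7/4 → posterior Normal(-724/597, 66/199)
obs 7: x=7 → posterior Normal(-220/669, 66/223)
obs 8: x=3 → posterior Normal(-4/741, 66/247)
obs 9: x=-5/2 → posterior Normal(-184/813, 66/271)
obs 10: x=7/2 → posterior Normal(68/885, 66/295)
obs 11: x=1/2 → posterior Normal(104/957, 6/29)
obs 12: x=-1 → posterior Normal(32/1029, 66/343)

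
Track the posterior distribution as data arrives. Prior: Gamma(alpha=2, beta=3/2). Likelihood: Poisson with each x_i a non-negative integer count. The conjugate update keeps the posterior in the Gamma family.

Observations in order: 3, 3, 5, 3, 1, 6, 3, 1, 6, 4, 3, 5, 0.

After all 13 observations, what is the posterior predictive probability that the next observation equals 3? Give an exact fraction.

83352157461541410156007840050480014379549159603903733591236310748072280/384911869886326803597351844737651131424133495862387386084832227353008641

obs 1: x=3 → posterior Gamma(5, 5/2)
obs 2: x=3 → posterior Gamma(8, 7/2)
obs 3: x=5 → posterior Gamma(13, 9/2)
obs 4: x=3 → posterior Gamma(16, 11/2)
obs 5: x=1 → posterior Gamma(17, 13/2)
obs 6: x=6 → posterior Gamma(23, 15/2)
obs 7: x=3 → posterior Gamma(26, 17/2)
obs 8: x=1 → posterior Gamma(27, 19/2)
obs 9: x=6 → posterior Gamma(33, 21/2)
obs 10: x=4 → posterior Gamma(37, 23/2)
obs 11: x=3 → posterior Gamma(40, 25/2)
obs 12: x=5 → posterior Gamma(45, 27/2)
obs 13: x=0 → posterior Gamma(45, 29/2)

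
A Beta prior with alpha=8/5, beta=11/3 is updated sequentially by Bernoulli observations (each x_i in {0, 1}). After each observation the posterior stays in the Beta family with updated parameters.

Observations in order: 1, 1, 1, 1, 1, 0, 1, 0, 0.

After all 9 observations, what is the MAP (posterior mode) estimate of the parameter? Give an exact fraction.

99/184

obs 1: x=1 → posterior Beta(13/5, 11/3)
obs 2: x=1 → posterior Beta(18/5, 11/3)
obs 3: x=1 → posterior Beta(23/5, 11/3)
obs 4: x=1 → posterior Beta(28/5, 11/3)
obs 5: x=1 → posterior Beta(33/5, 11/3)
obs 6: x=0 → posterior Beta(33/5, 14/3)
obs 7: x=1 → posterior Beta(38/5, 14/3)
obs 8: x=0 → posterior Beta(38/5, 17/3)
obs 9: x=0 → posterior Beta(38/5, 20/3)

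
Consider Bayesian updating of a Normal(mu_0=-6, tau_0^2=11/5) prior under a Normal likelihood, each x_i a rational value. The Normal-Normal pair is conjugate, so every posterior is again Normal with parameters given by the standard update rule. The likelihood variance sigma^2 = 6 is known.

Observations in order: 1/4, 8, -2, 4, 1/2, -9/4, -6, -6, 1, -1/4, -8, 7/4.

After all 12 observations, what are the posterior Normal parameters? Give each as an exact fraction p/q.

obs 1: x=1/4 → posterior Normal(-709/164, 66/41)
obs 2: x=8 → posterior Normal(-357/208, 33/26)
obs 3: x=-2 → posterior Normal(-445/252, 22/21)
obs 4: x=4 → posterior Normal(-269/296, 33/37)
obs 5: x=1/2 → posterior Normal(-247/340, 66/85)
obs 6: x=-9/4 → posterior Normal(-173/192, 11/16)
obs 7: x=-6 → posterior Normal(-305/214, 66/107)
obs 8: x=-6 → posterior Normal(-437/236, 33/59)
obs 9: x=1 → posterior Normal(-415/258, 22/43)
obs 10: x=-1/4 → posterior Normal(-841/560, 33/70)
obs 11: x=-8 → posterior Normal(-1193/604, 66/151)
obs 12: x=7/4 → posterior Normal(-31/18, 11/27)

mu_0=-31/18, tau_0^2=11/27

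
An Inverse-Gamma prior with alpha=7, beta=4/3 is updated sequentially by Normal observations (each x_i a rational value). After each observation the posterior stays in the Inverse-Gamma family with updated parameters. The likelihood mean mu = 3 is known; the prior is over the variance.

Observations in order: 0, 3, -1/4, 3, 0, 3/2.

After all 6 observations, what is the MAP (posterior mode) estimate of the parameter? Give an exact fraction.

1607/1056

obs 1: x=0 → posterior Inverse-Gamma(15/2, 35/6)
obs 2: x=3 → posterior Inverse-Gamma(8, 35/6)
obs 3: x=-1/4 → posterior Inverse-Gamma(17/2, 1067/96)
obs 4: x=3 → posterior Inverse-Gamma(9, 1067/96)
obs 5: x=0 → posterior Inverse-Gamma(19/2, 1499/96)
obs 6: x=3/2 → posterior Inverse-Gamma(10, 1607/96)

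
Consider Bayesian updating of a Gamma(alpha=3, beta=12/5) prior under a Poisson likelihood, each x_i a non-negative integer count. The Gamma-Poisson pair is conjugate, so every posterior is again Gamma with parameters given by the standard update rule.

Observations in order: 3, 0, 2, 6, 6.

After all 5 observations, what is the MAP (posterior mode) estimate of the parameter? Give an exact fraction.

95/37

obs 1: x=3 → posterior Gamma(6, 17/5)
obs 2: x=0 → posterior Gamma(6, 22/5)
obs 3: x=2 → posterior Gamma(8, 27/5)
obs 4: x=6 → posterior Gamma(14, 32/5)
obs 5: x=6 → posterior Gamma(20, 37/5)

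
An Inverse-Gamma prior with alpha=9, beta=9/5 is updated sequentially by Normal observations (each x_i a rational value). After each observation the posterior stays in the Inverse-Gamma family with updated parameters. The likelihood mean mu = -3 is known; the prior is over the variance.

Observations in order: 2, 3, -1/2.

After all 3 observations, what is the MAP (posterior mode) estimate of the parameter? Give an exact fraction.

1417/460

obs 1: x=2 → posterior Inverse-Gamma(19/2, 143/10)
obs 2: x=3 → posterior Inverse-Gamma(10, 323/10)
obs 3: x=-1/2 → posterior Inverse-Gamma(21/2, 1417/40)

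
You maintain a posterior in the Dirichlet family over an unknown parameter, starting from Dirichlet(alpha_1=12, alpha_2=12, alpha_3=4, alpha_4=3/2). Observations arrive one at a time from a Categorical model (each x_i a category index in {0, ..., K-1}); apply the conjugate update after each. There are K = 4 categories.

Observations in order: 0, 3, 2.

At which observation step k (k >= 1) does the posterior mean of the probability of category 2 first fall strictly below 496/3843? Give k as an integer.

obs 1: x=0 → posterior Dirichlet(13, 12, 4, 3/2)
obs 2: x=3 → posterior Dirichlet(13, 12, 4, 5/2)
obs 3: x=2 → posterior Dirichlet(13, 12, 5, 5/2)

k = 2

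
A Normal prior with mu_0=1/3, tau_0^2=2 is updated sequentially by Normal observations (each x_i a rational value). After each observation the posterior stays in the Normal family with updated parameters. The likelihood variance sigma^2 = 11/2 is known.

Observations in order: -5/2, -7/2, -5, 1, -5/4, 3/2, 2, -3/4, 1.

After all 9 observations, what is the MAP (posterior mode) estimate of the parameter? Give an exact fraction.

-79/141

obs 1: x=-5/2 → posterior Normal(-19/45, 22/15)
obs 2: x=-7/2 → posterior Normal(-61/57, 22/19)
obs 3: x=-5 → posterior Normal(-121/69, 22/23)
obs 4: x=1 → posterior Normal(-109/81, 22/27)
obs 5: x=-5/4 → posterior Normal(-4/3, 22/31)
obs 6: x=3/2 → posterior Normal(-106/105, 22/35)
obs 7: x=2 → posterior Normal(-82/117, 22/39)
obs 8: x=-3/4 → posterior Normal(-91/129, 22/43)
obs 9: x=1 → posterior Normal(-79/141, 22/47)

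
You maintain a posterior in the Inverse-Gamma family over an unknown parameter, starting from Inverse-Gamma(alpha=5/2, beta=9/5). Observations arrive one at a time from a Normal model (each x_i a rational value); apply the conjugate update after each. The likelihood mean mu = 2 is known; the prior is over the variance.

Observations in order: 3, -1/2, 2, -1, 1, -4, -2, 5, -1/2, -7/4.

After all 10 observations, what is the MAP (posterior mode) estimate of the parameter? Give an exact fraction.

8173/1360

obs 1: x=3 → posterior Inverse-Gamma(3, 23/10)
obs 2: x=-1/2 → posterior Inverse-Gamma(7/2, 217/40)
obs 3: x=2 → posterior Inverse-Gamma(4, 217/40)
obs 4: x=-1 → posterior Inverse-Gamma(9/2, 397/40)
obs 5: x=1 → posterior Inverse-Gamma(5, 417/40)
obs 6: x=-4 → posterior Inverse-Gamma(11/2, 1137/40)
obs 7: x=-2 → posterior Inverse-Gamma(6, 1457/40)
obs 8: x=5 → posterior Inverse-Gamma(13/2, 1637/40)
obs 9: x=-1/2 → posterior Inverse-Gamma(7, 881/20)
obs 10: x=-7/4 → posterior Inverse-Gamma(15/2, 8173/160)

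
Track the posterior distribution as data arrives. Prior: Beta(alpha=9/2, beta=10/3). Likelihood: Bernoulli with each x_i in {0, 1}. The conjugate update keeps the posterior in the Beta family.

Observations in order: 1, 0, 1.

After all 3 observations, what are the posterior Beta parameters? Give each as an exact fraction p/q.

alpha=13/2, beta=13/3

obs 1: x=1 → posterior Beta(11/2, 10/3)
obs 2: x=0 → posterior Beta(11/2, 13/3)
obs 3: x=1 → posterior Beta(13/2, 13/3)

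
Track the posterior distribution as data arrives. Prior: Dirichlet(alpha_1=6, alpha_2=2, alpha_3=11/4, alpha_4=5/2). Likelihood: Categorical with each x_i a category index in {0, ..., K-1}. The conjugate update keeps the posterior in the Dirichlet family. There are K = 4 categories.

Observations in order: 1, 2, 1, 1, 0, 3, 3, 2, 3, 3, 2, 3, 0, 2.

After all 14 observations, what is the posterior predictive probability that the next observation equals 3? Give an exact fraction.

obs 1: x=1 → posterior Dirichlet(6, 3, 11/4, 5/2)
obs 2: x=2 → posterior Dirichlet(6, 3, 15/4, 5/2)
obs 3: x=1 → posterior Dirichlet(6, 4, 15/4, 5/2)
obs 4: x=1 → posterior Dirichlet(6, 5, 15/4, 5/2)
obs 5: x=0 → posterior Dirichlet(7, 5, 15/4, 5/2)
obs 6: x=3 → posterior Dirichlet(7, 5, 15/4, 7/2)
obs 7: x=3 → posterior Dirichlet(7, 5, 15/4, 9/2)
obs 8: x=2 → posterior Dirichlet(7, 5, 19/4, 9/2)
obs 9: x=3 → posterior Dirichlet(7, 5, 19/4, 11/2)
obs 10: x=3 → posterior Dirichlet(7, 5, 19/4, 13/2)
obs 11: x=2 → posterior Dirichlet(7, 5, 23/4, 13/2)
obs 12: x=3 → posterior Dirichlet(7, 5, 23/4, 15/2)
obs 13: x=0 → posterior Dirichlet(8, 5, 23/4, 15/2)
obs 14: x=2 → posterior Dirichlet(8, 5, 27/4, 15/2)

30/109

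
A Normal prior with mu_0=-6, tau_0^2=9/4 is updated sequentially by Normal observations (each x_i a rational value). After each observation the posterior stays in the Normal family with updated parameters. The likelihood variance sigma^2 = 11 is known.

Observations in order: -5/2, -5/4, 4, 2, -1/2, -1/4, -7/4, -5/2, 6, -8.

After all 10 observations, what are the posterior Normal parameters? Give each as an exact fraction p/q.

mu_0=-1227/536, tau_0^2=99/134

obs 1: x=-5/2 → posterior Normal(-573/106, 99/53)
obs 2: x=-5/4 → posterior Normal(-1191/248, 99/62)
obs 3: x=4 → posterior Normal(-1047/284, 99/71)
obs 4: x=2 → posterior Normal(-195/64, 99/80)
obs 5: x=-1/2 → posterior Normal(-993/356, 99/89)
obs 6: x=-1/4 → posterior Normal(-501/196, 99/98)
obs 7: x=-7/4 → posterior Normal(-1065/428, 99/107)
obs 8: x=-5/2 → posterior Normal(-1155/464, 99/116)
obs 9: x=6 → posterior Normal(-939/500, 99/125)
obs 10: x=-8 → posterior Normal(-1227/536, 99/134)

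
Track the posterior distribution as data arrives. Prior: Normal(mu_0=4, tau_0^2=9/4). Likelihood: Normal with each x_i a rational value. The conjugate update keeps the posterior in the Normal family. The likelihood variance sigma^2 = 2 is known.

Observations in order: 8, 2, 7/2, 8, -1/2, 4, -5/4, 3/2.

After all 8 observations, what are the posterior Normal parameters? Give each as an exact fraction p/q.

mu_0=1037/320, tau_0^2=9/40

obs 1: x=8 → posterior Normal(104/17, 18/17)
obs 2: x=2 → posterior Normal(61/13, 9/13)
obs 3: x=7/2 → posterior Normal(307/70, 18/35)
obs 4: x=8 → posterior Normal(41/8, 9/22)
obs 5: x=-1/2 → posterior Normal(221/53, 18/53)
obs 6: x=4 → posterior Normal(257/62, 9/31)
obs 7: x=-5/4 → posterior Normal(983/284, 18/71)
obs 8: x=3/2 → posterior Normal(1037/320, 9/40)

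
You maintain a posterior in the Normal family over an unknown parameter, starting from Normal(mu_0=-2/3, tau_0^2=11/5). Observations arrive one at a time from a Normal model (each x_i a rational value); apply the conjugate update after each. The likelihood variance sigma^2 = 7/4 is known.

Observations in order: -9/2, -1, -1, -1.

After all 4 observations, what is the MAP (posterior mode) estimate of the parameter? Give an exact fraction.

obs 1: x=-9/2 → posterior Normal(-664/237, 77/79)
obs 2: x=-1 → posterior Normal(-796/369, 77/123)
obs 3: x=-1 → posterior Normal(-928/501, 77/167)
obs 4: x=-1 → posterior Normal(-1060/633, 77/211)

-1060/633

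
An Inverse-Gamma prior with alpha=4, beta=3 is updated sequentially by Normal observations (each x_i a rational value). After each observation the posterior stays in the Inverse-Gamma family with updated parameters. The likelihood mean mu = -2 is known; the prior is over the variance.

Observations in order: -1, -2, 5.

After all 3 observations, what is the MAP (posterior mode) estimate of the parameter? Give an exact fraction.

56/13

obs 1: x=-1 → posterior Inverse-Gamma(9/2, 7/2)
obs 2: x=-2 → posterior Inverse-Gamma(5, 7/2)
obs 3: x=5 → posterior Inverse-Gamma(11/2, 28)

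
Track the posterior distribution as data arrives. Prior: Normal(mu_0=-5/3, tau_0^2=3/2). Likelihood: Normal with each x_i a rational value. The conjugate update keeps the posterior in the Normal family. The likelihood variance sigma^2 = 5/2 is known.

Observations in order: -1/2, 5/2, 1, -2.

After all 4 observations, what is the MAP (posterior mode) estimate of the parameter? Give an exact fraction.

-16/51

obs 1: x=-1/2 → posterior Normal(-59/48, 15/16)
obs 2: x=5/2 → posterior Normal(-7/33, 15/22)
obs 3: x=1 → posterior Normal(1/21, 15/28)
obs 4: x=-2 → posterior Normal(-16/51, 15/34)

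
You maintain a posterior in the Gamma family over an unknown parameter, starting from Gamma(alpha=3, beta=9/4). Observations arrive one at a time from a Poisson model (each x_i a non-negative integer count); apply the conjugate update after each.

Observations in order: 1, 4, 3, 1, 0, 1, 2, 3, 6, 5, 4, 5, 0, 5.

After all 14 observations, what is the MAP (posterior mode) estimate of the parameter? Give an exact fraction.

obs 1: x=1 → posterior Gamma(4, 13/4)
obs 2: x=4 → posterior Gamma(8, 17/4)
obs 3: x=3 → posterior Gamma(11, 21/4)
obs 4: x=1 → posterior Gamma(12, 25/4)
obs 5: x=0 → posterior Gamma(12, 29/4)
obs 6: x=1 → posterior Gamma(13, 33/4)
obs 7: x=2 → posterior Gamma(15, 37/4)
obs 8: x=3 → posterior Gamma(18, 41/4)
obs 9: x=6 → posterior Gamma(24, 45/4)
obs 10: x=5 → posterior Gamma(29, 49/4)
obs 11: x=4 → posterior Gamma(33, 53/4)
obs 12: x=5 → posterior Gamma(38, 57/4)
obs 13: x=0 → posterior Gamma(38, 61/4)
obs 14: x=5 → posterior Gamma(43, 65/4)

168/65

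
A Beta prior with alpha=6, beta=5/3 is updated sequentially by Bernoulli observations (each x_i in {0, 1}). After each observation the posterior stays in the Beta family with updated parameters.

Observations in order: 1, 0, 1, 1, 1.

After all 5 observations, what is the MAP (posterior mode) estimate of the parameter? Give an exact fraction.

27/32

obs 1: x=1 → posterior Beta(7, 5/3)
obs 2: x=0 → posterior Beta(7, 8/3)
obs 3: x=1 → posterior Beta(8, 8/3)
obs 4: x=1 → posterior Beta(9, 8/3)
obs 5: x=1 → posterior Beta(10, 8/3)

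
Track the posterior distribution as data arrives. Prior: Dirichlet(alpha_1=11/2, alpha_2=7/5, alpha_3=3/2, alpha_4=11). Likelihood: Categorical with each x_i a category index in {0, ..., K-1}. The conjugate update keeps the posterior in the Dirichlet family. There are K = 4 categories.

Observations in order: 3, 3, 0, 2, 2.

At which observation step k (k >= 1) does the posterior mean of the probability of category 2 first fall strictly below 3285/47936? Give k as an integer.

k = 3

obs 1: x=3 → posterior Dirichlet(11/2, 7/5, 3/2, 12)
obs 2: x=3 → posterior Dirichlet(11/2, 7/5, 3/2, 13)
obs 3: x=0 → posterior Dirichlet(13/2, 7/5, 3/2, 13)
obs 4: x=2 → posterior Dirichlet(13/2, 7/5, 5/2, 13)
obs 5: x=2 → posterior Dirichlet(13/2, 7/5, 7/2, 13)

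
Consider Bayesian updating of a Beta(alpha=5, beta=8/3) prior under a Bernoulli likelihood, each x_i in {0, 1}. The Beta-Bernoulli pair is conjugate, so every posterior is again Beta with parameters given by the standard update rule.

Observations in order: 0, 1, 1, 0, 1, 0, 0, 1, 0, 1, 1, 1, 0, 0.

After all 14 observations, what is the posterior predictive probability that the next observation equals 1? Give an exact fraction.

36/65

obs 1: x=0 → posterior Beta(5, 11/3)
obs 2: x=1 → posterior Beta(6, 11/3)
obs 3: x=1 → posterior Beta(7, 11/3)
obs 4: x=0 → posterior Beta(7, 14/3)
obs 5: x=1 → posterior Beta(8, 14/3)
obs 6: x=0 → posterior Beta(8, 17/3)
obs 7: x=0 → posterior Beta(8, 20/3)
obs 8: x=1 → posterior Beta(9, 20/3)
obs 9: x=0 → posterior Beta(9, 23/3)
obs 10: x=1 → posterior Beta(10, 23/3)
obs 11: x=1 → posterior Beta(11, 23/3)
obs 12: x=1 → posterior Beta(12, 23/3)
obs 13: x=0 → posterior Beta(12, 26/3)
obs 14: x=0 → posterior Beta(12, 29/3)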